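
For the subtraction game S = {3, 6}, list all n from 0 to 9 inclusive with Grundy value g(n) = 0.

Grundy values for subtraction set {3, 6}:
g(0) = mex{} = 0
g(1) = mex{} = 0
g(2) = mex{} = 0
g(3) = mex{0} = 1
g(4) = mex{0} = 1
g(5) = mex{0} = 1
g(6) = mex{0,1} = 2
g(7) = mex{0,1} = 2
g(8) = mex{0,1} = 2
g(9) = mex{1,2} = 0
The P-positions (g = 0) in 0..9 are 0, 1, 2, 9.

0, 1, 2, 9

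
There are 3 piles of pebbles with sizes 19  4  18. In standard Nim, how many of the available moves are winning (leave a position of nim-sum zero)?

1

Compute the nim-sum pairwise:
19 XOR 4 = 23
23 XOR 18 = 5
The overall nim-sum is X = 5. A pile of size p has a winning move iff p XOR X < p (reduce it to p XOR X).
  19: 19 XOR 5 = 22 ≥ 19 — no move.
  4: 4 XOR 5 = 1 < 4 — winning move (to 1).
  18: 18 XOR 5 = 23 ≥ 18 — no move.
That gives 1 winning move.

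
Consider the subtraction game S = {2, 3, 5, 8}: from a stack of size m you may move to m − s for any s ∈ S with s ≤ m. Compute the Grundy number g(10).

3

Compute g(0), g(1), … for moves {2, 3, 5, 8}:
k:     0  1  2  3  4  5  6  7  8  9 10
g(k):  0  0  1  1  2  2  3  0  4  1  3
So g(10) = 3.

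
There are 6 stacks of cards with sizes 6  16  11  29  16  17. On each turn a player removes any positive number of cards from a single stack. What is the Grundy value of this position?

1

Nim-sum: 6 XOR 16 XOR 11 XOR 29 XOR 16 XOR 17 = 1.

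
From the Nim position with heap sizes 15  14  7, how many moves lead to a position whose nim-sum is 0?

3

Compute the nim-sum pairwise:
15 ^ 14 = 1
1 ^ 7 = 6
The overall nim-sum is X = 6. A heap of size p has a winning move iff p XOR X < p (reduce it to p XOR X).
  15: 15 XOR 6 = 9 < 15 — winning move (to 9).
  14: 14 XOR 6 = 8 < 14 — winning move (to 8).
  7: 7 XOR 6 = 1 < 7 — winning move (to 1).
That gives 3 winning moves.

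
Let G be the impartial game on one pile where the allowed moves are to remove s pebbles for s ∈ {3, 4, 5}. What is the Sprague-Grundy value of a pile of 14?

Grundy values for subtraction set {3, 4, 5}:
g(0) = mex{} = 0
g(1) = mex{} = 0
g(2) = mex{} = 0
g(3) = mex{0} = 1
g(4) = mex{0} = 1
g(5) = mex{0} = 1
g(6) = mex{0,1} = 2
g(7) = mex{0,1} = 2
g(8) = mex{1} = 0
g(9) = mex{1,2} = 0
g(10) = mex{1,2} = 0
g(11) = mex{0,2} = 1
g(12) = mex{0,2} = 1
g(13) = mex{0} = 1
g(14) = mex{0,1} = 2
So g(14) = 2.

2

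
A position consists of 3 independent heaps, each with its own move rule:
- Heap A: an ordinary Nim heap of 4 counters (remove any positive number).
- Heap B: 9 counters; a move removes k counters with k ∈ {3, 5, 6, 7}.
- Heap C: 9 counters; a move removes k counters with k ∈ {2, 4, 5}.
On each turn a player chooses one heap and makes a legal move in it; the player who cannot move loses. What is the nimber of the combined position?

6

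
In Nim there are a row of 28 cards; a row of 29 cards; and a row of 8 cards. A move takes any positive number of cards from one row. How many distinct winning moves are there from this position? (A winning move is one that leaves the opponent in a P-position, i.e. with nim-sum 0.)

Compute the nim-sum pairwise:
28 ^ 29 = 1
1 ^ 8 = 9
The overall nim-sum is X = 9. A row of size p has a winning move iff p XOR X < p (reduce it to p XOR X).
  28: 28 XOR 9 = 21 < 28 — winning move (to 21).
  29: 29 XOR 9 = 20 < 29 — winning move (to 20).
  8: 8 XOR 9 = 1 < 8 — winning move (to 1).
That gives 3 winning moves.

3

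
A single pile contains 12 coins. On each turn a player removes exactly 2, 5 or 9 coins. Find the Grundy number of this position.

Grundy values for subtraction set {2, 5, 9}:
g(0) = mex{} = 0
g(1) = mex{} = 0
g(2) = mex{0} = 1
g(3) = mex{0} = 1
g(4) = mex{1} = 0
g(5) = mex{0,1} = 2
g(6) = mex{0} = 1
g(7) = mex{1,2} = 0
g(8) = mex{1} = 0
g(9) = mex{0} = 1
g(10) = mex{0,2} = 1
g(11) = mex{1} = 0
g(12) = mex{0,1} = 2
So g(12) = 2.

2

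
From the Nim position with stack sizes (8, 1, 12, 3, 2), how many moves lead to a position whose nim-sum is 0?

1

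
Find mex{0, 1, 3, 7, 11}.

The values 0, 1 are all present; 2 is the first non-negative integer missing from the set.

2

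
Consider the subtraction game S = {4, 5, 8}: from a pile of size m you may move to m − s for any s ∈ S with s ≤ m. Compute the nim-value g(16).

Compute g(0), g(1), … for moves {4, 5, 8}:
k:     0  1  2  3  4  5  6  7  8  9 10 11 12 13 14 15 16
g(k):  0  0  0  0  1  1  1  1  2  2  2  2  0  0  0  0  1
So g(16) = 1.

1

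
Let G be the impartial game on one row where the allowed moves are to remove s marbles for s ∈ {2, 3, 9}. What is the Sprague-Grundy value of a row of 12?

Compute g(0), g(1), … for moves {2, 3, 9}:
k:     0  1  2  3  4  5  6  7  8  9 10 11 12
g(k):  0  0  1  1  2  0  0  1  1  2  2  0  0
So g(12) = 0.

0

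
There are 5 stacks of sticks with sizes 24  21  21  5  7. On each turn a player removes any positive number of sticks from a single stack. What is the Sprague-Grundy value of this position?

26

Compute the nim-sum pairwise:
24 XOR 21 = 13
13 XOR 21 = 24
24 XOR 5 = 29
29 XOR 7 = 26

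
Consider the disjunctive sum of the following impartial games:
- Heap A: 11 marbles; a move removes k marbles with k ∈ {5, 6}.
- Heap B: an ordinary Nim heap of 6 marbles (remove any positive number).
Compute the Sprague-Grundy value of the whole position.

Grundy values for heap A (subtraction set {5, 6}):
g(0) = mex{} = 0
g(1) = mex{} = 0
g(2) = mex{} = 0
g(3) = mex{} = 0
g(4) = mex{} = 0
g(5) = mex{0} = 1
g(6) = mex{0} = 1
g(7) = mex{0} = 1
g(8) = mex{0} = 1
g(9) = mex{0} = 1
g(10) = mex{0,1} = 2
g(11) = mex{1} = 0
So g(11) = 0.
Heap B is a plain Nim heap of size 6, so its Grundy value is 6.
By the Sprague-Grundy theorem, the Grundy value of a sum of independent games is the XOR of the component values.
Combined value = 0 XOR 6 = 6.

6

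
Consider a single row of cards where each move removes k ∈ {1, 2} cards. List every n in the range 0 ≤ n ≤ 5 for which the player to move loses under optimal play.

Grundy values for subtraction set {1, 2}:
g(0) = mex{} = 0
g(1) = mex{0} = 1
g(2) = mex{0,1} = 2
g(3) = mex{1,2} = 0
g(4) = mex{0,2} = 1
g(5) = mex{0,1} = 2
The P-positions (g = 0) in 0..5 are 0, 3.

0, 3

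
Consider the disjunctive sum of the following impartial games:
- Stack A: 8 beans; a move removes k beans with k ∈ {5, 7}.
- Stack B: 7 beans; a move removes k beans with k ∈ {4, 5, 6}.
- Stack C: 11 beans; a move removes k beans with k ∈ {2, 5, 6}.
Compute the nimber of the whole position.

0

Build the Grundy sequence for stack A with g(k) = mex{g(k−s) : s ∈ {5, 7}, s ≤ k}:
k:     0  1  2  3  4  5  6  7  8
g(k):  0  0  0  0  0  1  1  1  1
So g(8) = 1.
Build the Grundy sequence for stack B with g(k) = mex{g(k−s) : s ∈ {4, 5, 6}, s ≤ k}:
g(0) = mex{} = 0
g(1) = mex{} = 0
g(2) = mex{} = 0
g(3) = mex{} = 0
g(4) = mex{0} = 1
g(5) = mex{0} = 1
g(6) = mex{0} = 1
g(7) = mex{0} = 1
So g(7) = 1.
Grundy values for stack C (subtraction set {2, 5, 6}):
g(0) = mex{} = 0
g(1) = mex{} = 0
g(2) = mex{0} = 1
g(3) = mex{0} = 1
g(4) = mex{1} = 0
g(5) = mex{0,1} = 2
g(6) = mex{0} = 1
g(7) = mex{0,1,2} = 3
g(8) = mex{1} = 0
g(9) = mex{0,1,3} = 2
g(10) = mex{0,2} = 1
g(11) = mex{1,2} = 0
So g(11) = 0.
By the Sprague-Grundy theorem, the Grundy value of a sum of independent games is the XOR of the component values.
Combined value = 1 XOR 1 XOR 0 = 0.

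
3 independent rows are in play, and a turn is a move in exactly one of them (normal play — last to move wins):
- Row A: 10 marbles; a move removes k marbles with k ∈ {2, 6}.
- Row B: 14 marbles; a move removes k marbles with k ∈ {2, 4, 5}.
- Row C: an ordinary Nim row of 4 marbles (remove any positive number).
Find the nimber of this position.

5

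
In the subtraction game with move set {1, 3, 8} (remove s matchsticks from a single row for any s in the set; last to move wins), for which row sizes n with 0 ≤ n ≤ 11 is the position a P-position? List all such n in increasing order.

0, 2, 4, 6, 11

Compute g(0), g(1), … for moves {1, 3, 8}:
k:     0  1  2  3  4  5  6  7  8  9 10 11
g(k):  0  1  0  1  0  1  0  1  2  3  2  0
The P-positions (g = 0) in 0..11 are 0, 2, 4, 6, 11.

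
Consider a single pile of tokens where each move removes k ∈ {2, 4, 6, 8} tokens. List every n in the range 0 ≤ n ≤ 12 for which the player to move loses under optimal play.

0, 1, 10, 11

Build the Grundy sequence with g(k) = mex{g(k−s) : s ∈ {2, 4, 6, 8}, s ≤ k}:
k:     0  1  2  3  4  5  6  7  8  9 10 11 12
g(k):  0  0  1  1  2  2  3  3  4  4  0  0  1
The P-positions (g = 0) in 0..12 are 0, 1, 10, 11.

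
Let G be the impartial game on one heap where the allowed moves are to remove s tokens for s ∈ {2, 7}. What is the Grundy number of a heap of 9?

0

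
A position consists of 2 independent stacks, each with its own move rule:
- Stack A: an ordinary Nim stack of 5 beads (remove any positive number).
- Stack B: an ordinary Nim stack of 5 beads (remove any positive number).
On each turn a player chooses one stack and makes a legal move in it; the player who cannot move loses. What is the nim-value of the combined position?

Stack A is a plain Nim stack of size 5, so its Grundy value is 5.
Stack B is a plain Nim stack of size 5, so its Grundy value is 5.
By the Sprague-Grundy theorem, the Grundy value of a sum of independent games is the XOR of the component values.
Combined value = 5 ⊕ 5 = 0.

0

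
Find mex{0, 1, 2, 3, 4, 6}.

5

The values 0, 1, 2, 3, 4 are all present; 5 is the first non-negative integer missing from the set.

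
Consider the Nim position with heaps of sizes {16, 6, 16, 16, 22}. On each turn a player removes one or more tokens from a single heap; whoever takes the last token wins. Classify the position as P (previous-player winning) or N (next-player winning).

Compute the nim-sum pairwise:
16 ^ 6 = 22
22 ^ 16 = 6
6 ^ 16 = 22
22 ^ 22 = 0
The nim-sum is 0, so this is a P-position: the player to move is in a losing position under optimal play.

P-position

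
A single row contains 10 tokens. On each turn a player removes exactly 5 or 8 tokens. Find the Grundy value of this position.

2

Grundy values for subtraction set {5, 8}:
k:     0  1  2  3  4  5  6  7  8  9 10
g(k):  0  0  0  0  0  1  1  1  1  1  2
So g(10) = 2.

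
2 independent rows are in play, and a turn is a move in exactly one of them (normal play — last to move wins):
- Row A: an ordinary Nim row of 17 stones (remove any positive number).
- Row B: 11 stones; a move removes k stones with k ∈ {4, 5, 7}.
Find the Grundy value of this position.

Row A is a plain Nim row of size 17, so its Grundy value is 17.
Grundy values for row B (subtraction set {4, 5, 7}):
k:     0  1  2  3  4  5  6  7  8  9 10 11
g(k):  0  0  0  0  1  1  1  1  2  2  2  0
So g(11) = 0.
The value of a disjunctive sum is the nim-sum of the parts.
Combined value = 17 ⊕ 0 = 17.

17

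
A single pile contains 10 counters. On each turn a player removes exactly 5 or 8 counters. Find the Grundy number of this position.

Build the Grundy sequence with g(k) = mex{g(k−s) : s ∈ {5, 8}, s ≤ k}:
k:     0  1  2  3  4  5  6  7  8  9 10
g(k):  0  0  0  0  0  1  1  1  1  1  2
So g(10) = 2.

2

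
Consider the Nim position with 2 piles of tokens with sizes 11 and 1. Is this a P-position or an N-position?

Write each in binary and XOR column by column:
  1011  (11)
  0001  (1)
  ----
  1010  (10)
The nim-sum is 10 ≠ 0, so this is an N-position: the player to move can win.

N-position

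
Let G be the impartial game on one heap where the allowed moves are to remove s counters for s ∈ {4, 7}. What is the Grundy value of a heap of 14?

Grundy values for subtraction set {4, 7}:
g(0) = mex{} = 0
g(1) = mex{} = 0
g(2) = mex{} = 0
g(3) = mex{} = 0
g(4) = mex{0} = 1
g(5) = mex{0} = 1
g(6) = mex{0} = 1
g(7) = mex{0} = 1
g(8) = mex{0,1} = 2
g(9) = mex{0,1} = 2
g(10) = mex{0,1} = 2
g(11) = mex{1} = 0
g(12) = mex{1,2} = 0
g(13) = mex{1,2} = 0
g(14) = mex{1,2} = 0
So g(14) = 0.

0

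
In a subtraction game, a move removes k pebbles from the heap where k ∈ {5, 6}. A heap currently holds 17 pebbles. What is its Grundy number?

1

Build the Grundy sequence with g(k) = mex{g(k−s) : s ∈ {5, 6}, s ≤ k}:
k:     0  1  2  3  4  5  6  7  8  9 10 11 12 13 14 15 16 17
g(k):  0  0  0  0  0  1  1  1  1  1  2  0  0  0  0  0  1  1
So g(17) = 1.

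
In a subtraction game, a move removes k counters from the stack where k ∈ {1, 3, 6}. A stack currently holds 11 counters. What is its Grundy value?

0

Compute g(0), g(1), … for moves {1, 3, 6}:
k:     0  1  2  3  4  5  6  7  8  9 10 11
g(k):  0  1  0  1  0  1  2  3  2  0  1  0
So g(11) = 0.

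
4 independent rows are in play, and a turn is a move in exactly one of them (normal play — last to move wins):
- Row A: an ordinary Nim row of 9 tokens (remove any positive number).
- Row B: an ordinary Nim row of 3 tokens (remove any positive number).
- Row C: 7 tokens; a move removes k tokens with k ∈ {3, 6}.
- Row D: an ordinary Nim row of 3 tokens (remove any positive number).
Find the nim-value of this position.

11

Row A is a plain Nim row of size 9, so its Grundy value is 9.
Row B is a plain Nim row of size 3, so its Grundy value is 3.
For row C, compute g(0), g(1), … with moves {3, 6}:
k:     0  1  2  3  4  5  6  7
g(k):  0  0  0  1  1  1  2  2
So g(7) = 2.
Row D is a plain Nim row of size 3, so its Grundy value is 3.
The value of a disjunctive sum is the nim-sum of the parts.
Combined value = 9 ⊕ 3 ⊕ 2 ⊕ 3 = 11.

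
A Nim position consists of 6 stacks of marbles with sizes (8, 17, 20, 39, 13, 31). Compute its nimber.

56

Compute the nim-sum pairwise:
8 XOR 17 = 25
25 XOR 20 = 13
13 XOR 39 = 42
42 XOR 13 = 39
39 XOR 31 = 56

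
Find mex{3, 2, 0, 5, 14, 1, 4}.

6

The values 0, 1, 2, 3, 4, 5 are all present; 6 is the first non-negative integer missing from the set.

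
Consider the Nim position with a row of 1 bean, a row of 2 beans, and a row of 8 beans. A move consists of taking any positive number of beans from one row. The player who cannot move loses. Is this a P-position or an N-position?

N-position

Write each in binary and XOR column by column:
  0001  (1)
  0010  (2)
  1000  (8)
  ----
  1011  (11)
The nim-sum is 11 ≠ 0, so this is an N-position: the player to move can win.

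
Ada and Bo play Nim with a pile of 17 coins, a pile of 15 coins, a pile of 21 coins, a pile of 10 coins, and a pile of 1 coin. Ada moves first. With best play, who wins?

In binary:
  10001  (17)
  01111  (15)
  10101  (21)
  01010  (10)
  00001  (1)
  -----
  00000  (0)
The nim-sum is 0, so this is a P-position: the player to move is in a losing position under optimal play; Ada is about to move from it and so loses — Bo wins.

Bo wins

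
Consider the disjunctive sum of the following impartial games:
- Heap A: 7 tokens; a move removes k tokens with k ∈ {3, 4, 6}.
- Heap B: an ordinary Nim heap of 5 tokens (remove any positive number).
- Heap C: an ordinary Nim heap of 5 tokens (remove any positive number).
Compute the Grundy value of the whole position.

Grundy values for heap A (subtraction set {3, 4, 6}):
k:     0  1  2  3  4  5  6  7
g(k):  0  0  0  1  1  1  2  2
So g(7) = 2.
Heap B is a plain Nim heap of size 5, so its Grundy value is 5.
Heap C is a plain Nim heap of size 5, so its Grundy value is 5.
The value of a disjunctive sum is the nim-sum of the parts.
Combined value = 2 XOR 5 XOR 5 = 2.

2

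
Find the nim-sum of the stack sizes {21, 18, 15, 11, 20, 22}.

In binary:
  10101  (21)
  10010  (18)
  01111  (15)
  01011  (11)
  10100  (20)
  10110  (22)
  -----
  00001  (1)

1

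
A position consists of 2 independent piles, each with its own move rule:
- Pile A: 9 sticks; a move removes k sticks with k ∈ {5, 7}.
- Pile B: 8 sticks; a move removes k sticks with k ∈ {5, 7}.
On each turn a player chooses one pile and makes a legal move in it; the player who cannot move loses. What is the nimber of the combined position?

0

For pile A, compute g(0), g(1), … with moves {5, 7}:
g(0) = mex{} = 0
g(1) = mex{} = 0
g(2) = mex{} = 0
g(3) = mex{} = 0
g(4) = mex{} = 0
g(5) = mex{0} = 1
g(6) = mex{0} = 1
g(7) = mex{0} = 1
g(8) = mex{0} = 1
g(9) = mex{0} = 1
So g(9) = 1.
Build the Grundy sequence for pile B with g(k) = mex{g(k−s) : s ∈ {5, 7}, s ≤ k}:
k:     0  1  2  3  4  5  6  7  8
g(k):  0  0  0  0  0  1  1  1  1
So g(8) = 1.
By the Sprague-Grundy theorem, the Grundy value of a sum of independent games is the XOR of the component values.
Combined value = 1 XOR 1 = 0.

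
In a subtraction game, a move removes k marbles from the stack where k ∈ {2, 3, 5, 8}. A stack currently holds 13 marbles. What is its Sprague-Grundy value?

Grundy values for subtraction set {2, 3, 5, 8}:
g(0) = mex{} = 0
g(1) = mex{} = 0
g(2) = mex{0} = 1
g(3) = mex{0} = 1
g(4) = mex{0,1} = 2
g(5) = mex{0,1} = 2
g(6) = mex{0,1,2} = 3
g(7) = mex{1,2} = 0
g(8) = mex{0,1,2,3} = 4
g(9) = mex{0,2,3} = 1
g(10) = mex{0,1,2,4} = 3
g(11) = mex{1,3,4} = 0
g(12) = mex{0,1,2,3} = 4
g(13) = mex{0,2,3,4} = 1
So g(13) = 1.

1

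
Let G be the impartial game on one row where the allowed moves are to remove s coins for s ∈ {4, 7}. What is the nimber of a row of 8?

Compute g(0), g(1), … for moves {4, 7}:
k:     0  1  2  3  4  5  6  7  8
g(k):  0  0  0  0  1  1  1  1  2
So g(8) = 2.

2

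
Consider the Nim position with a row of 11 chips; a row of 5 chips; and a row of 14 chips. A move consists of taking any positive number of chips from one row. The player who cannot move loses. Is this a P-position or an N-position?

P-position

Compute the nim-sum pairwise:
11 XOR 5 = 14
14 XOR 14 = 0
The nim-sum is 0, so this is a P-position: the player to move is in a losing position under optimal play.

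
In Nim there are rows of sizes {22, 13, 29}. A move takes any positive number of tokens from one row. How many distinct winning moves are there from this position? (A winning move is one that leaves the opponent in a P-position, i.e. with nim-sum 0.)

Compute the nim-sum pairwise:
22 ^ 13 = 27
27 ^ 29 = 6
The overall nim-sum is X = 6. A row of size p has a winning move iff p XOR X < p (reduce it to p XOR X).
  22: 22 XOR 6 = 16 < 22 — winning move (to 16).
  13: 13 XOR 6 = 11 < 13 — winning move (to 11).
  29: 29 XOR 6 = 27 < 29 — winning move (to 27).
That gives 3 winning moves.

3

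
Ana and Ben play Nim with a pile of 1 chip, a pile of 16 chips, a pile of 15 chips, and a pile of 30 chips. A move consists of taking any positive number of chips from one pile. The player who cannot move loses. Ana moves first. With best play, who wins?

Ben wins

Compute the nim-sum pairwise:
1 ^ 16 = 17
17 ^ 15 = 30
30 ^ 30 = 0
The nim-sum is 0, so this is a P-position: the player to move is in a losing position under optimal play; Ana is about to move from it and so loses — Ben wins.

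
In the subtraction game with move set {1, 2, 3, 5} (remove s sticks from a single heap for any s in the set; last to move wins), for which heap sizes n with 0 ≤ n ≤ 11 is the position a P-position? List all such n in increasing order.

0, 4, 8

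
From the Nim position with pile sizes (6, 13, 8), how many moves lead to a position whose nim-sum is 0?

1

Compute the nim-sum pairwise:
6 XOR 13 = 11
11 XOR 8 = 3
The overall nim-sum is X = 3. A pile of size p has a winning move iff p XOR X < p (reduce it to p XOR X).
  6: 6 XOR 3 = 5 < 6 — winning move (to 5).
  13: 13 XOR 3 = 14 ≥ 13 — no move.
  8: 8 XOR 3 = 11 ≥ 8 — no move.
That gives 1 winning move.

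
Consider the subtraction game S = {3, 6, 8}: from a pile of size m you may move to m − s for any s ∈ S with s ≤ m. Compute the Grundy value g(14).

Build the Grundy sequence with g(k) = mex{g(k−s) : s ∈ {3, 6, 8}, s ≤ k}:
g(0) = mex{} = 0
g(1) = mex{} = 0
g(2) = mex{} = 0
g(3) = mex{0} = 1
g(4) = mex{0} = 1
g(5) = mex{0} = 1
g(6) = mex{0,1} = 2
g(7) = mex{0,1} = 2
g(8) = mex{0,1} = 2
g(9) = mex{0,1,2} = 3
g(10) = mex{0,1,2} = 3
g(11) = mex{1,2} = 0
g(12) = mex{1,2,3} = 0
g(13) = mex{1,2,3} = 0
g(14) = mex{0,2} = 1
So g(14) = 1.

1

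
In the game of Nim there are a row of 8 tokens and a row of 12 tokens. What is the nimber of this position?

4

Nim-sum: 8 XOR 12 = 4.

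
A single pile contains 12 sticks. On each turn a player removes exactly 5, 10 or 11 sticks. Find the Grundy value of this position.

2

Grundy values for subtraction set {5, 10, 11}:
g(0) = mex{} = 0
g(1) = mex{} = 0
g(2) = mex{} = 0
g(3) = mex{} = 0
g(4) = mex{} = 0
g(5) = mex{0} = 1
g(6) = mex{0} = 1
g(7) = mex{0} = 1
g(8) = mex{0} = 1
g(9) = mex{0} = 1
g(10) = mex{0,1} = 2
g(11) = mex{0,1} = 2
g(12) = mex{0,1} = 2
So g(12) = 2.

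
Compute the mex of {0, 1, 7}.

2

The values 0, 1 are all present; 2 is the first non-negative integer missing from the set.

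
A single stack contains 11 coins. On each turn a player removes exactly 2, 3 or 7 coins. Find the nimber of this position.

0

Build the Grundy sequence with g(k) = mex{g(k−s) : s ∈ {2, 3, 7}, s ≤ k}:
g(0) = mex{} = 0
g(1) = mex{} = 0
g(2) = mex{0} = 1
g(3) = mex{0} = 1
g(4) = mex{0,1} = 2
g(5) = mex{1} = 0
g(6) = mex{1,2} = 0
g(7) = mex{0,2} = 1
g(8) = mex{0} = 1
g(9) = mex{0,1} = 2
g(10) = mex{1} = 0
g(11) = mex{1,2} = 0
So g(11) = 0.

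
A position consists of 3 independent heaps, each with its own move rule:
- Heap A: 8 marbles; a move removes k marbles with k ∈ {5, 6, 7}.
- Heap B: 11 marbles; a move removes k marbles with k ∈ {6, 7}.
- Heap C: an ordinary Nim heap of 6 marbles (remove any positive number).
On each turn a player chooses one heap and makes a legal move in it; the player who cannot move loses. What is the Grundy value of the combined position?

6

For heap A, compute g(0), g(1), … with moves {5, 6, 7}:
g(0) = mex{} = 0
g(1) = mex{} = 0
g(2) = mex{} = 0
g(3) = mex{} = 0
g(4) = mex{} = 0
g(5) = mex{0} = 1
g(6) = mex{0} = 1
g(7) = mex{0} = 1
g(8) = mex{0} = 1
So g(8) = 1.
For heap B, compute g(0), g(1), … with moves {6, 7}:
g(0) = mex{} = 0
g(1) = mex{} = 0
g(2) = mex{} = 0
g(3) = mex{} = 0
g(4) = mex{} = 0
g(5) = mex{} = 0
g(6) = mex{0} = 1
g(7) = mex{0} = 1
g(8) = mex{0} = 1
g(9) = mex{0} = 1
g(10) = mex{0} = 1
g(11) = mex{0} = 1
So g(11) = 1.
Heap C is a plain Nim heap of size 6, so its Grundy value is 6.
The value of a disjunctive sum is the nim-sum of the parts.
Combined value = 1 XOR 1 XOR 6 = 6.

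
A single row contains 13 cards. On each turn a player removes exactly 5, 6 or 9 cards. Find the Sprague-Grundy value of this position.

Grundy values for subtraction set {5, 6, 9}:
g(0) = mex{} = 0
g(1) = mex{} = 0
g(2) = mex{} = 0
g(3) = mex{} = 0
g(4) = mex{} = 0
g(5) = mex{0} = 1
g(6) = mex{0} = 1
g(7) = mex{0} = 1
g(8) = mex{0} = 1
g(9) = mex{0} = 1
g(10) = mex{0,1} = 2
g(11) = mex{0,1} = 2
g(12) = mex{0,1} = 2
g(13) = mex{0,1} = 2
So g(13) = 2.

2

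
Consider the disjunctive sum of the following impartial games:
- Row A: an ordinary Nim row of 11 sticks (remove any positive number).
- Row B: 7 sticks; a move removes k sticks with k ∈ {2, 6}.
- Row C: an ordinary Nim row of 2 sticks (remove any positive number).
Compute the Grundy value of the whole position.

8

Row A is a plain Nim row of size 11, so its Grundy value is 11.
Build the Grundy sequence for row B with g(k) = mex{g(k−s) : s ∈ {2, 6}, s ≤ k}:
k:     0  1  2  3  4  5  6  7
g(k):  0  0  1  1  0  0  1  1
So g(7) = 1.
Row C is a plain Nim row of size 2, so its Grundy value is 2.
The value of a disjunctive sum is the nim-sum of the parts.
Combined value = 11 XOR 1 XOR 2 = 8.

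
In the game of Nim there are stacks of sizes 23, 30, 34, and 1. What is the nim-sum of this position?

42

Nim-sum: 23 ⊕ 30 ⊕ 34 ⊕ 1 = 42.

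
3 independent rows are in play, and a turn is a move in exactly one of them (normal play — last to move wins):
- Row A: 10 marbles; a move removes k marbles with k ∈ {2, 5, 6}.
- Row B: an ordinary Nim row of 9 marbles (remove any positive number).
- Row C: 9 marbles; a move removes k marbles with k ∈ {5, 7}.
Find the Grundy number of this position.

Grundy values for row A (subtraction set {2, 5, 6}):
g(0) = mex{} = 0
g(1) = mex{} = 0
g(2) = mex{0} = 1
g(3) = mex{0} = 1
g(4) = mex{1} = 0
g(5) = mex{0,1} = 2
g(6) = mex{0} = 1
g(7) = mex{0,1,2} = 3
g(8) = mex{1} = 0
g(9) = mex{0,1,3} = 2
g(10) = mex{0,2} = 1
So g(10) = 1.
Row B is a plain Nim row of size 9, so its Grundy value is 9.
Build the Grundy sequence for row C with g(k) = mex{g(k−s) : s ∈ {5, 7}, s ≤ k}:
g(0) = mex{} = 0
g(1) = mex{} = 0
g(2) = mex{} = 0
g(3) = mex{} = 0
g(4) = mex{} = 0
g(5) = mex{0} = 1
g(6) = mex{0} = 1
g(7) = mex{0} = 1
g(8) = mex{0} = 1
g(9) = mex{0} = 1
So g(9) = 1.
By the Sprague-Grundy theorem, the Grundy value of a sum of independent games is the XOR of the component values.
Combined value = 1 XOR 9 XOR 1 = 9.

9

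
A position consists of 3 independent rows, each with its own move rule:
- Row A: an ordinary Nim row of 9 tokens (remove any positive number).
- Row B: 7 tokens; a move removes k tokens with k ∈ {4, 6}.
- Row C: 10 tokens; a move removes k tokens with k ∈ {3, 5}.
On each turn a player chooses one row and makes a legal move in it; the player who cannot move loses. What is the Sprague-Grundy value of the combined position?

8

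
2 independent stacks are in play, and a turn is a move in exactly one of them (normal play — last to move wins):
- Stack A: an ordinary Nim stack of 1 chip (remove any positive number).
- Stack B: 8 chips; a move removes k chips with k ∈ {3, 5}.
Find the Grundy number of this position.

1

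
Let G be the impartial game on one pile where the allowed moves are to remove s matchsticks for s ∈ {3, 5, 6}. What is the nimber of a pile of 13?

Build the Grundy sequence with g(k) = mex{g(k−s) : s ∈ {3, 5, 6}, s ≤ k}:
k:     0  1  2  3  4  5  6  7  8  9 10 11 12 13
g(k):  0  0  0  1  1  1  2  2  2  0  0  0  1  1
So g(13) = 1.

1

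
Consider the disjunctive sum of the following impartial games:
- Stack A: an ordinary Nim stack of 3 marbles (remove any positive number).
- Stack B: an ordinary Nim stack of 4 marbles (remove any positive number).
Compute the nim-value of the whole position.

Stack A is a plain Nim stack of size 3, so its Grundy value is 3.
Stack B is a plain Nim stack of size 4, so its Grundy value is 4.
The value of a disjunctive sum is the nim-sum of the parts.
Combined value = 3 ⊕ 4 = 7.

7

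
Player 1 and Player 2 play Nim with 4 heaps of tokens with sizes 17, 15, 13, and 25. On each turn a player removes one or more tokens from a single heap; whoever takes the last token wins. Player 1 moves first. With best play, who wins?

Player 1 wins

Bitwise XOR of the heap sizes:
  10001  (17)
  01111  (15)
  01101  (13)
  11001  (25)
  -----
  01010  (10)
The nim-sum is 10 ≠ 0, so this is an N-position: the player to move can win; Player 1 has a winning move.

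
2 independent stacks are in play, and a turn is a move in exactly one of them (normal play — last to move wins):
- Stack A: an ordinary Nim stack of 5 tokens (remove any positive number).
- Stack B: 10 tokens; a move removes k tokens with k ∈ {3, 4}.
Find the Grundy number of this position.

4

Stack A is a plain Nim stack of size 5, so its Grundy value is 5.
For stack B, compute g(0), g(1), … with moves {3, 4}:
g(0) = mex{} = 0
g(1) = mex{} = 0
g(2) = mex{} = 0
g(3) = mex{0} = 1
g(4) = mex{0} = 1
g(5) = mex{0} = 1
g(6) = mex{0,1} = 2
g(7) = mex{1} = 0
g(8) = mex{1} = 0
g(9) = mex{1,2} = 0
g(10) = mex{0,2} = 1
So g(10) = 1.
The value of a disjunctive sum is the nim-sum of the parts.
Combined value = 5 XOR 1 = 4.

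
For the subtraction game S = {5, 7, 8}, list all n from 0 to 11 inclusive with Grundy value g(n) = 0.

0, 1, 2, 3, 4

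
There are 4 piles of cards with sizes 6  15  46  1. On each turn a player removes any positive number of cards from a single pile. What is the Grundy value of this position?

Nim-sum: 6 ⊕ 15 ⊕ 46 ⊕ 1 = 38.

38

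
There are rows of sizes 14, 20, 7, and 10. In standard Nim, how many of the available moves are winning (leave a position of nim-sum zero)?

1

Compute the nim-sum pairwise:
14 ^ 20 = 26
26 ^ 7 = 29
29 ^ 10 = 23
The overall nim-sum is X = 23. A row of size p has a winning move iff p XOR X < p (reduce it to p XOR X).
  14: 14 XOR 23 = 25 ≥ 14 — no move.
  20: 20 XOR 23 = 3 < 20 — winning move (to 3).
  7: 7 XOR 23 = 16 ≥ 7 — no move.
  10: 10 XOR 23 = 29 ≥ 10 — no move.
That gives 1 winning move.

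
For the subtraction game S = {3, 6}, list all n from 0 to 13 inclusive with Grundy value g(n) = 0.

0, 1, 2, 9, 10, 11

Build the Grundy sequence with g(k) = mex{g(k−s) : s ∈ {3, 6}, s ≤ k}:
g(0) = mex{} = 0
g(1) = mex{} = 0
g(2) = mex{} = 0
g(3) = mex{0} = 1
g(4) = mex{0} = 1
g(5) = mex{0} = 1
g(6) = mex{0,1} = 2
g(7) = mex{0,1} = 2
g(8) = mex{0,1} = 2
g(9) = mex{1,2} = 0
g(10) = mex{1,2} = 0
g(11) = mex{1,2} = 0
g(12) = mex{0,2} = 1
g(13) = mex{0,2} = 1
The P-positions (g = 0) in 0..13 are 0, 1, 2, 9, 10, 11.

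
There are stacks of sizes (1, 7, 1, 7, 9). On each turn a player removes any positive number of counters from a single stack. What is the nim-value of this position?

In binary:
  0001  (1)
  0111  (7)
  0001  (1)
  0111  (7)
  1001  (9)
  ----
  1001  (9)

9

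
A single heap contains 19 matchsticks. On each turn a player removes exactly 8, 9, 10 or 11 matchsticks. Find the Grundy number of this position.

Grundy values for subtraction set {8, 9, 10, 11}:
k:     0  1  2  3  4  5  6  7  8  9 10 11 12 13 14 15 16 17 18 19
g(k):  0  0  0  0  0  0  0  0  1  1  1  1  1  1  1  1  2  2  2  0
So g(19) = 0.

0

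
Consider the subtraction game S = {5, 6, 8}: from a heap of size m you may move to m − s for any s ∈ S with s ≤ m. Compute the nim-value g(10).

2

Compute g(0), g(1), … for moves {5, 6, 8}:
g(0) = mex{} = 0
g(1) = mex{} = 0
g(2) = mex{} = 0
g(3) = mex{} = 0
g(4) = mex{} = 0
g(5) = mex{0} = 1
g(6) = mex{0} = 1
g(7) = mex{0} = 1
g(8) = mex{0} = 1
g(9) = mex{0} = 1
g(10) = mex{0,1} = 2
So g(10) = 2.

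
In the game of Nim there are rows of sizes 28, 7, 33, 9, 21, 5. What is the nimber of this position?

Nim-sum: 28 ^ 7 ^ 33 ^ 9 ^ 21 ^ 5 = 35.

35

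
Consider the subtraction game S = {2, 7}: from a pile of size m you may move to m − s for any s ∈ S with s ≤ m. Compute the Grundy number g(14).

Grundy values for subtraction set {2, 7}:
g(0) = mex{} = 0
g(1) = mex{} = 0
g(2) = mex{0} = 1
g(3) = mex{0} = 1
g(4) = mex{1} = 0
g(5) = mex{1} = 0
g(6) = mex{0} = 1
g(7) = mex{0} = 1
g(8) = mex{0,1} = 2
g(9) = mex{1} = 0
g(10) = mex{1,2} = 0
g(11) = mex{0} = 1
g(12) = mex{0} = 1
g(13) = mex{1} = 0
g(14) = mex{1} = 0
So g(14) = 0.

0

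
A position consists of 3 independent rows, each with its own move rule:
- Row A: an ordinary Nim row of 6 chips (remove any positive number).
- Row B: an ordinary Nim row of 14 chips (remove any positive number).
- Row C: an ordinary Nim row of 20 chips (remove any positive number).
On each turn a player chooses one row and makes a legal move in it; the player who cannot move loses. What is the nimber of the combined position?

Row A is a plain Nim row of size 6, so its Grundy value is 6.
Row B is a plain Nim row of size 14, so its Grundy value is 14.
Row C is a plain Nim row of size 20, so its Grundy value is 20.
By the Sprague-Grundy theorem, the Grundy value of a sum of independent games is the XOR of the component values.
Combined value = 6 ⊕ 14 ⊕ 20 = 28.

28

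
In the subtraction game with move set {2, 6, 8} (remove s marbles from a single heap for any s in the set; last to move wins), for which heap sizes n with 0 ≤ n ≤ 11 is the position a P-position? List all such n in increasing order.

0, 1, 4, 5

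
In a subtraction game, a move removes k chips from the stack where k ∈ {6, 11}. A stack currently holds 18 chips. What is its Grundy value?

0

Grundy values for subtraction set {6, 11}:
k:     0  1  2  3  4  5  6  7  8  9 10 11 12 13 14 15 16 17 18
g(k):  0  0  0  0  0  0  1  1  1  1  1  1  2  2  2  2  2  0  0
So g(18) = 0.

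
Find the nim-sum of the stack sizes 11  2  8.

1

Write each in binary and XOR column by column:
  1011  (11)
  0010  (2)
  1000  (8)
  ----
  0001  (1)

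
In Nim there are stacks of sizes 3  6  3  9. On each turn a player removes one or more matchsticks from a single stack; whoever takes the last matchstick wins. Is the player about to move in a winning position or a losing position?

Winning position

Write each in binary and XOR column by column:
  0011  (3)
  0110  (6)
  0011  (3)
  1001  (9)
  ----
  1111  (15)
The nim-sum is 15 ≠ 0, so this is an N-position: the player to move can win.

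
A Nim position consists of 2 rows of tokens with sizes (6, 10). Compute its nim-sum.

12

Nim-sum: 6 ⊕ 10 = 12.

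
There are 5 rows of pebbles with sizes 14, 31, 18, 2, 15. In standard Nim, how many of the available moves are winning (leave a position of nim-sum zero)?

In binary:
  01110  (14)
  11111  (31)
  10010  (18)
  00010  (2)
  01111  (15)
  -----
  01110  (14)
The overall nim-sum is X = 14. A row of size p has a winning move iff p XOR X < p (reduce it to p XOR X).
  14: 14 XOR 14 = 0 < 14 — winning move (to 0).
  31: 31 XOR 14 = 17 < 31 — winning move (to 17).
  18: 18 XOR 14 = 28 ≥ 18 — no move.
  2: 2 XOR 14 = 12 ≥ 2 — no move.
  15: 15 XOR 14 = 1 < 15 — winning move (to 1).
That gives 3 winning moves.

3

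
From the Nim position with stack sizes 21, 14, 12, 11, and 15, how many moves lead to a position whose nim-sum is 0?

Compute the nim-sum pairwise:
21 ⊕ 14 = 27
27 ⊕ 12 = 23
23 ⊕ 11 = 28
28 ⊕ 15 = 19
The overall nim-sum is X = 19. A stack of size p has a winning move iff p XOR X < p (reduce it to p XOR X).
  21: 21 XOR 19 = 6 < 21 — winning move (to 6).
  14: 14 XOR 19 = 29 ≥ 14 — no move.
  12: 12 XOR 19 = 31 ≥ 12 — no move.
  11: 11 XOR 19 = 24 ≥ 11 — no move.
  15: 15 XOR 19 = 28 ≥ 15 — no move.
That gives 1 winning move.

1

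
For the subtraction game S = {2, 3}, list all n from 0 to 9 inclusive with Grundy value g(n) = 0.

0, 1, 5, 6

Compute g(0), g(1), … for moves {2, 3}:
k:     0  1  2  3  4  5  6  7  8  9
g(k):  0  0  1  1  2  0  0  1  1  2
The P-positions (g = 0) in 0..9 are 0, 1, 5, 6.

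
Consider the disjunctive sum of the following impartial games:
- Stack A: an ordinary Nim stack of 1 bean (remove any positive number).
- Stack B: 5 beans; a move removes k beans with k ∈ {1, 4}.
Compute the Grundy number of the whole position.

1

Stack A is a plain Nim stack of size 1, so its Grundy value is 1.
Grundy values for stack B (subtraction set {1, 4}):
g(0) = mex{} = 0
g(1) = mex{0} = 1
g(2) = mex{1} = 0
g(3) = mex{0} = 1
g(4) = mex{0,1} = 2
g(5) = mex{1,2} = 0
So g(5) = 0.
By the Sprague-Grundy theorem, the Grundy value of a sum of independent games is the XOR of the component values.
Combined value = 1 XOR 0 = 1.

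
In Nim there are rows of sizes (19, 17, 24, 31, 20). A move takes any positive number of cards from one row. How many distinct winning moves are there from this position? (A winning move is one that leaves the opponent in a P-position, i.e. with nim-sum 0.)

5

Compute the nim-sum pairwise:
19 ⊕ 17 = 2
2 ⊕ 24 = 26
26 ⊕ 31 = 5
5 ⊕ 20 = 17
The overall nim-sum is X = 17. A row of size p has a winning move iff p XOR X < p (reduce it to p XOR X).
  19: 19 XOR 17 = 2 < 19 — winning move (to 2).
  17: 17 XOR 17 = 0 < 17 — winning move (to 0).
  24: 24 XOR 17 = 9 < 24 — winning move (to 9).
  31: 31 XOR 17 = 14 < 31 — winning move (to 14).
  20: 20 XOR 17 = 5 < 20 — winning move (to 5).
That gives 5 winning moves.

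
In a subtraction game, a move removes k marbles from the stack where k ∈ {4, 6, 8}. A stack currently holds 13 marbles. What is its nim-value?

0

Compute g(0), g(1), … for moves {4, 6, 8}:
k:     0  1  2  3  4  5  6  7  8  9 10 11 12 13
g(k):  0  0  0  0  1  1  1  1  2  2  2  2  0  0
So g(13) = 0.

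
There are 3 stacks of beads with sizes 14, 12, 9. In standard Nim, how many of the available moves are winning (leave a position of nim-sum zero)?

Nim-sum: 14 ⊕ 12 ⊕ 9 = 11.
The overall nim-sum is X = 11. A stack of size p has a winning move iff p XOR X < p (reduce it to p XOR X).
  14: 14 XOR 11 = 5 < 14 — winning move (to 5).
  12: 12 XOR 11 = 7 < 12 — winning move (to 7).
  9: 9 XOR 11 = 2 < 9 — winning move (to 2).
That gives 3 winning moves.

3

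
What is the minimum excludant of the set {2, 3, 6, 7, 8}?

0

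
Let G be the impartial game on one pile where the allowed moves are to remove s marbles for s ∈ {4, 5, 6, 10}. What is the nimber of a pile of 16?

0

Compute g(0), g(1), … for moves {4, 5, 6, 10}:
k:     0  1  2  3  4  5  6  7  8  9 10 11 12 13 14 15 16
g(k):  0  0  0  0  1  1  1  1  2  2  2  2  3  3  0  0  0
So g(16) = 0.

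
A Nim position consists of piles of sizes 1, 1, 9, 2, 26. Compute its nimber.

17

Nim-sum: 1 ⊕ 1 ⊕ 9 ⊕ 2 ⊕ 26 = 17.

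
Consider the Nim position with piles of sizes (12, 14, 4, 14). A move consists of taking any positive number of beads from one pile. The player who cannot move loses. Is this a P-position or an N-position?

Compute the nim-sum pairwise:
12 XOR 14 = 2
2 XOR 4 = 6
6 XOR 14 = 8
The nim-sum is 8 ≠ 0, so this is an N-position: the player to move can win.

N-position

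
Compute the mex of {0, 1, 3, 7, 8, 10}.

2

The values 0, 1 are all present; 2 is the first non-negative integer missing from the set.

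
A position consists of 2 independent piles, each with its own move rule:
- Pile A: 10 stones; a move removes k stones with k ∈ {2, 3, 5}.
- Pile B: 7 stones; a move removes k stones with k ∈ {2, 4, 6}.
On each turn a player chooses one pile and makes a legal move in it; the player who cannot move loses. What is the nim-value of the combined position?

2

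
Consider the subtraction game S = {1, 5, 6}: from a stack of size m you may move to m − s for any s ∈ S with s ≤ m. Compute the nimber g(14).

1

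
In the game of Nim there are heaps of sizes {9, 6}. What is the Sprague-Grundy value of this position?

15

Compute the nim-sum pairwise:
9 ^ 6 = 15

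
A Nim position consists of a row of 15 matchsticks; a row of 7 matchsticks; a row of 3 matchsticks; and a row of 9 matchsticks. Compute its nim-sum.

2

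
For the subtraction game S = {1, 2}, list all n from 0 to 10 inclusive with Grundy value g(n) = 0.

0, 3, 6, 9

Build the Grundy sequence with g(k) = mex{g(k−s) : s ∈ {1, 2}, s ≤ k}:
g(0) = mex{} = 0
g(1) = mex{0} = 1
g(2) = mex{0,1} = 2
g(3) = mex{1,2} = 0
g(4) = mex{0,2} = 1
g(5) = mex{0,1} = 2
g(6) = mex{1,2} = 0
g(7) = mex{0,2} = 1
g(8) = mex{0,1} = 2
g(9) = mex{1,2} = 0
g(10) = mex{0,2} = 1
The P-positions (g = 0) in 0..10 are 0, 3, 6, 9.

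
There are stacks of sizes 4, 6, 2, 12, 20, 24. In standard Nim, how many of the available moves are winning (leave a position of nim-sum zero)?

0

Bitwise XOR of the heap sizes:
  00100  (4)
  00110  (6)
  00010  (2)
  01100  (12)
  10100  (20)
  11000  (24)
  -----
  00000  (0)
The nim-sum is already 0, so every move leaves a nonzero nim-sum — there are no winning moves.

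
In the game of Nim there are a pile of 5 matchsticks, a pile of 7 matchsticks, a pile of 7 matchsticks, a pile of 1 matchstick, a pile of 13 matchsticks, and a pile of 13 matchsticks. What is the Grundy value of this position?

4

Bitwise XOR of the heap sizes:
  0101  (5)
  0111  (7)
  0111  (7)
  0001  (1)
  1101  (13)
  1101  (13)
  ----
  0100  (4)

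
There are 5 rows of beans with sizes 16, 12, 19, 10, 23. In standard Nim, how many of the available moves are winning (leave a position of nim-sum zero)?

3

Compute the nim-sum pairwise:
16 ^ 12 = 28
28 ^ 19 = 15
15 ^ 10 = 5
5 ^ 23 = 18
The overall nim-sum is X = 18. A row of size p has a winning move iff p XOR X < p (reduce it to p XOR X).
  16: 16 XOR 18 = 2 < 16 — winning move (to 2).
  12: 12 XOR 18 = 30 ≥ 12 — no move.
  19: 19 XOR 18 = 1 < 19 — winning move (to 1).
  10: 10 XOR 18 = 24 ≥ 10 — no move.
  23: 23 XOR 18 = 5 < 23 — winning move (to 5).
That gives 3 winning moves.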